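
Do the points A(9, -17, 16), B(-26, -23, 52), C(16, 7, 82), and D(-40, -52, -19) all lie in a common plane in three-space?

Yes

The four points are coplanar iff the 3×3 determinant with rows AB, AC, AD is zero.
Rows: (-35, -6, 36), (7, 24, 66), (-49, -35, -35).
Expanding along the first row: (-35)(1470) − (-6)(2989) + (36)(931) = 0.
Zero determinant ⇒ coplanar.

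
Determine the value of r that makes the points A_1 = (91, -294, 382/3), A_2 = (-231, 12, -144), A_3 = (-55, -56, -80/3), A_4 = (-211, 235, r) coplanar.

-608/3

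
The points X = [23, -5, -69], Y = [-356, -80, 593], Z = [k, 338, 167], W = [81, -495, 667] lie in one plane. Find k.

Normal to plane XYW: n = (269180, 317340, 190060); plane equation n·P = -8509700.
Requiring n·Z = -8509700: (269180)k + (139000940) = -8509700.
So k = -548.

-548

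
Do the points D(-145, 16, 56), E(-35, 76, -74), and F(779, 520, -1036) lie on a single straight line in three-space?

Yes

DE = (110, 60, -130), DF = (924, 504, -1092).
DE × DF = (0, 0, 0).
The cross product vanishes, so the three points are collinear.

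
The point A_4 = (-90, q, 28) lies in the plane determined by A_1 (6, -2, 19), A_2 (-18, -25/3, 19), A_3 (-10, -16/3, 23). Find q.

-76/3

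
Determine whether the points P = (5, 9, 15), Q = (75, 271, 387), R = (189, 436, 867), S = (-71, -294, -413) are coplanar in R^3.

No

With P as base: PQ = (70, 262, 372), PR = (184, 427, 852), PS = (-76, -303, -428).
PR × PS = (75400, 14000, -23300).
PQ · (PR × PS) = 278400.
Since 278400 ≠ 0, the four points are not coplanar.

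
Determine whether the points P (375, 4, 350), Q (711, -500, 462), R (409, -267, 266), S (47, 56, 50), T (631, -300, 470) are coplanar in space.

The plane through P, Q, R has normal n = PQ × PR = (72688, 32032, -73920) and equation n·X = 1514128.
Checking the remaining points: n·S = 1514128, n·T = 1514128.
All equal 1514128, so all 5 points lie in one plane.

Yes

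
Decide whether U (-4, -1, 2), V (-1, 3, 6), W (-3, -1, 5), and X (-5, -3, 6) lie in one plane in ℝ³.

A normal to the plane through U, V, W is n = UV × UW = (12, -5, -4).
The plane has equation n·P = -51. For X: n·X = -69.
-69 ≠ -51, so X is off the plane.

No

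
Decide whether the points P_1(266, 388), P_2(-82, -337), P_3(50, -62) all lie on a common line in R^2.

Yes

P_1P_2 = (-348, -725), P_1P_3 = (-216, -450).
Twice the signed area of △P_1P_2P_3 is (-348)(-450) − (-725)(-216) = 0.
The triangle is degenerate (zero area), so the points are collinear.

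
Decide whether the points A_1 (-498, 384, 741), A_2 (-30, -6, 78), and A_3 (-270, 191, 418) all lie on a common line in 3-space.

No

A_1A_2 = (468, -390, -663), A_1A_3 = (228, -193, -323).
A_1A_2 × A_1A_3 = (-1989, 0, -1404).
The cross product is nonzero, so the points do not lie on one line.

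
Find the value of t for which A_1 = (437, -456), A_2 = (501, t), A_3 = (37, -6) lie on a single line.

-528

Collinearity: (A_2 − A_1) must be parallel to (A_3 − A_1) = (-400, 450).
Cross-multiplying the components: (t − (-456))·(-400) = (64)·(450).
Solving gives t = -528.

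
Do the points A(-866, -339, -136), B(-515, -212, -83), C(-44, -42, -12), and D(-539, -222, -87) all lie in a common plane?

With A as base: AB = (351, 127, 53), AC = (822, 297, 124), AD = (327, 117, 49).
AC × AD = (45, 270, -945).
AB · (AC × AD) = 0.
The scalar triple product vanishes, so the four points are coplanar.

Yes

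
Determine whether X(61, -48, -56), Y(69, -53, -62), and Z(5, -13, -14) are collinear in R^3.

Yes

XY = (8, -5, -6), XZ = (-56, 35, 42).
Each component of XZ is -7 times the corresponding component of XY, so XZ = -7·XY and the points are collinear.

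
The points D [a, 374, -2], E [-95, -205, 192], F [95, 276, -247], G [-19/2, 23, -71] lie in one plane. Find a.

323/2

The points are coplanar iff DE · (DF × DG) = 0.
Expanding, this is linear in a: (26411)a + (-8530753/2) = 0.
So a = 323/2.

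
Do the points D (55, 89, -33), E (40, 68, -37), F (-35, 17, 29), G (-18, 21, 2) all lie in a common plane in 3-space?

Yes

The four points are coplanar iff the 3×3 determinant with rows DE, DF, DG is zero.
Rows: (-15, -21, -4), (-90, -72, 62), (-73, -68, 35).
Expanding along the first row: (-15)(1696) − (-21)(1376) + (-4)(864) = 0.
Zero determinant ⇒ coplanar.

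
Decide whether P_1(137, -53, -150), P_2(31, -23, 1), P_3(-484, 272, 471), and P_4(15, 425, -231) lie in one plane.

No

The four points are coplanar iff the 3×3 determinant with rows P_1P_2, P_1P_3, P_1P_4 is zero.
Rows: (-106, 30, 151), (-621, 325, 621), (-122, 478, -81).
Expanding along the first row: (-106)(-323163) − (30)(126063) + (151)(-257188) = -8362000.
Nonzero ⇒ not coplanar.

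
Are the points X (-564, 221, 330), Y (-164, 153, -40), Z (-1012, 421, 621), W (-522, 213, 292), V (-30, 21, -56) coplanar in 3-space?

No

The plane through X, Y, Z has normal n = XY × XZ = (54212, 49360, 49536) and equation n·P = -3320128.
Checking the remaining points: n·W = -3320472, n·V = -3363816.
Since n·W = -3320472 ≠ -3320128, W is off the plane and the points are not all coplanar.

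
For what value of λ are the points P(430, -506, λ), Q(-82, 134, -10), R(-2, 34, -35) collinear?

-170

Direction QR = (80, -100, -25). From the x-coordinate of P, the parameter along the line is τ = (430 − (-82))/80 = 32/5.
Then λ = (-10) + 32/5·(-25) = -170.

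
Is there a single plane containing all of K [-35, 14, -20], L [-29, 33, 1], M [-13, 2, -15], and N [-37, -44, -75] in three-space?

No

With K as base: KL = (6, 19, 21), KM = (22, -12, 5), KN = (-2, -58, -55).
KM × KN = (950, 1200, -1300).
KL · (KM × KN) = 1200.
Since 1200 ≠ 0, the four points are not coplanar.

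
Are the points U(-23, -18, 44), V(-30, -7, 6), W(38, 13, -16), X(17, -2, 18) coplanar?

Yes

A normal to the plane through U, V, W is n = UV × UW = (518, -2738, -888).
The plane has equation n·P = -1702. For X: n·X = -1702.
Equal, so X lies in the plane and all four are coplanar.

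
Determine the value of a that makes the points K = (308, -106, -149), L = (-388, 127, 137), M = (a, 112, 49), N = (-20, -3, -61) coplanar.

-380

Coplanarity ⇔ det[KL; KM; KN] = 0.
Expanding, this is linear in a: (8954)a + (3402520) = 0.
So a = -380.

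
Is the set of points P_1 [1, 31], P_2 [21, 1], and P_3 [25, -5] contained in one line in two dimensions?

P_1P_2 = (20, -30), P_1P_3 = (24, -36).
Checking proportionality: P_1P_3 = 6/5·P_1P_2, so the vectors are parallel and the points are collinear.

Yes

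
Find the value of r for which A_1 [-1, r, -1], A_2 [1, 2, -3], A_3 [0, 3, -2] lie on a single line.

Collinearity requires A_1A_2 × A_1A_3 = 0; each component is linear in r.
The x-component gives (-1)r + (4) = 0, so r = 4.
The remaining components then also vanish.

4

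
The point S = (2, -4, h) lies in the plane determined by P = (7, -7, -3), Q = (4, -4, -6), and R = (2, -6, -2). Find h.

-5

A normal to the plane is n = PQ × PR = (6, 18, 12).
S lies in the plane iff n · PS = 0.
This gives (12)h + (60) = 0, so h = -5.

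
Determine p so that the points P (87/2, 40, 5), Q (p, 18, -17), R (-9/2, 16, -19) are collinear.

Direction PR = (-48, -24, -24). From the y-coordinate of Q, the parameter along the line is τ = (18 − 40)/(-24) = 11/12.
Then p = 87/2 + 11/12·(-48) = -1/2.

-1/2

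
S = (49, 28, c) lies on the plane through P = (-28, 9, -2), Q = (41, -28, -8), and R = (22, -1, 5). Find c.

Coplanarity requires PQ · (PR × PS) = 0.
PQ = (69, -37, -6), PR = (50, -10, 7); the triple product is linear in c with coefficient 1160 and constant term -37120.
Setting it to zero: c = 32.

32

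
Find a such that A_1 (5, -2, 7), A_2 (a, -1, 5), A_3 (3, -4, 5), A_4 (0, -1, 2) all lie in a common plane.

3

Normal to plane A_1A_3A_4: n = (12, 0, -12); plane equation n·P = -24.
Requiring n·A_2 = -24: (12)a + (-60) = -24.
So a = 3.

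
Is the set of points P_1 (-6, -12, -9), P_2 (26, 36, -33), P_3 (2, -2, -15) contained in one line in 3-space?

P_1P_2 = (32, 48, -24), P_1P_3 = (8, 10, -6).
P_1P_2 × P_1P_3 = (-48, 0, -64).
The cross product is nonzero, so the points do not lie on one line.

No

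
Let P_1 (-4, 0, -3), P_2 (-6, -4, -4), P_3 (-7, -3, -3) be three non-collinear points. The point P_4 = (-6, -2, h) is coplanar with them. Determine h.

-3

The plane through P_1, P_2, P_3 has equation −3x + 3y − 6z = 30.
Substituting P_4: (-6)h + (12) = 30, so h = -3.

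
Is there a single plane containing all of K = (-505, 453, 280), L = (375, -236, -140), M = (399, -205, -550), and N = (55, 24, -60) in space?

With K as base: KL = (880, -689, -420), KM = (904, -658, -830), KN = (560, -429, -340).
KM × KN = (-132350, -157440, -19336).
KL · (KM × KN) = 129280.
Since 129280 ≠ 0, the four points are not coplanar.

No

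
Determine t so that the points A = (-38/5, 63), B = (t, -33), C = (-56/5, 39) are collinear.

Collinearity: (B − A) must be parallel to (C − A) = (-18/5, -24).
Cross-multiplying the components: (t − (-38/5))·(-24) = (-96)·(-18/5).
Solving gives t = -22.

-22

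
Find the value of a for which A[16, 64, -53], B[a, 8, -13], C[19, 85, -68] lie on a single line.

8

Direction AC = (3, 21, -15). From the y-coordinate of B, the parameter along the line is τ = (8 − 64)/21 = -8/3.
Then a = 16 + (-8/3)·(3) = 8.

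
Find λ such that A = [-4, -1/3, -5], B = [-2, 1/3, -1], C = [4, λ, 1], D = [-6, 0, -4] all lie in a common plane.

1/3

Normal to plane ABD: n = (-2/3, -10, 2); plane equation n·P = -4.
Requiring n·C = -4: (-10)λ + (-2/3) = -4.
So λ = 1/3.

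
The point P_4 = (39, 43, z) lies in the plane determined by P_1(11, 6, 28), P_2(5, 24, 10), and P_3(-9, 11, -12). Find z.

Coplanarity requires P_1P_2 · (P_1P_3 × P_1P_4) = 0.
P_1P_2 = (-6, 18, -18), P_1P_3 = (-20, 5, -40); the triple product is linear in z with coefficient 330 and constant term -22440.
Setting it to zero: z = 68.

68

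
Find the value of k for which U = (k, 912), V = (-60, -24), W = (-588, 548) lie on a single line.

-924

Collinearity: (U − V) must be parallel to (W − V) = (-528, 572).
Cross-multiplying the components: (k − (-60))·(572) = (936)·(-528).
Solving gives k = -924.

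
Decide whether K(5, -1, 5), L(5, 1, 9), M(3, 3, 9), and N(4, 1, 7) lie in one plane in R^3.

A normal to the plane through K, L, M is n = KL × KM = (-8, -8, 4).
The plane has equation n·P = -12. For N: n·N = -12.
Equal, so N lies in the plane and all four are coplanar.

Yes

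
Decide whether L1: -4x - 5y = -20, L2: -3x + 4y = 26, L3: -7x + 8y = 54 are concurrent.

No

Lines aᵢx + bᵢy = cᵢ with pairwise distinct directions are concurrent exactly when det[aᵢ bᵢ cᵢ] = 0.
Here the determinant is -12.
Nonzero, so no common point exists.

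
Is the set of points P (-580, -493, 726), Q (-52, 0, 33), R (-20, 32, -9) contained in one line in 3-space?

No

PQ = (528, 493, -693), PR = (560, 525, -735).
Comparing components 2 and 3: (493)(-735) − (-693)(525) = 1470 ≠ 0, so PQ and PR are not parallel and the points are not collinear.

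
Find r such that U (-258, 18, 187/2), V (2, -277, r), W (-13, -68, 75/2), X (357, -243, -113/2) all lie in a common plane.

-17/2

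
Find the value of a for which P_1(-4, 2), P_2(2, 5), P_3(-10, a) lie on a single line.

-1

The three points are collinear iff det[P_1P_2; P_1P_3] = 0.
This determinant is linear in a: (6)a + (6) = 0, so a = -1.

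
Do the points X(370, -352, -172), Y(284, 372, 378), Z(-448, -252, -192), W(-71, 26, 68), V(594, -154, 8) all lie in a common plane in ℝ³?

The plane through X, Y, Z has normal n = XY × XZ = (-69480, -451620, 583632) and equation n·P = 32877936.
Checking the remaining points: n·W = 32877936, n·V = 32947416.
Since n·V = 32947416 ≠ 32877936, V is off the plane and the points are not all coplanar.

No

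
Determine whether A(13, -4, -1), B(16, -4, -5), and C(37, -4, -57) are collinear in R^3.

AB = (3, 0, -4), AC = (24, 0, -56).
AB × AC = (0, 72, 0).
The cross product is nonzero, so the points do not lie on one line.

No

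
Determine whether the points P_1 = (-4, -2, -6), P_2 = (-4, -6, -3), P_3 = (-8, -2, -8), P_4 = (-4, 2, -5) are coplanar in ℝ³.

A normal to the plane through P_1, P_2, P_3 is n = P_1P_2 × P_1P_3 = (8, -12, -16).
The plane has equation n·P = 88. For P_4: n·P_4 = 24.
24 ≠ 88, so P_4 is off the plane.

No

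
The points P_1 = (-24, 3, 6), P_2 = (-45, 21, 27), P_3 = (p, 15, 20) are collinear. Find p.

Direction P_1P_2 = (-21, 18, 21). From the y-coordinate of P_3, the parameter along the line is τ = (15 − 3)/18 = 2/3.
Then p = (-24) + 2/3·(-21) = -38.

-38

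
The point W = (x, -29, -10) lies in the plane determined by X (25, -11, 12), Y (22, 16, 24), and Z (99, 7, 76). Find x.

8

A normal to the plane is n = XY × XZ = (1512, 1080, -2052).
W lies in the plane iff n · XW = 0.
This gives (1512)x + (-12096) = 0, so x = 8.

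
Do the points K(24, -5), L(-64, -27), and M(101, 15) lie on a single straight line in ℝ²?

KL = (-88, -22), KM = (77, 20).
If collinear, KM would be a scalar multiple of KL. But (-88)·(20) ≠ (-22)·(77) (difference -66), so they are not parallel; the points are not collinear.

No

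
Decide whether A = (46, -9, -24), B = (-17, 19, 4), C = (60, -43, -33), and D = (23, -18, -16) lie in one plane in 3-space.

The four points are coplanar iff the 3×3 determinant with rows AB, AC, AD is zero.
Rows: (-63, 28, 28), (14, -34, -9), (-23, -9, 8).
Expanding along the first row: (-63)(-353) − (28)(-95) + (28)(-908) = -525.
Nonzero ⇒ not coplanar.

No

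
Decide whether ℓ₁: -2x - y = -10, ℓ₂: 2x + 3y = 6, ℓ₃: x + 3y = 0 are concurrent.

Yes

The three lines meet at one point iff the augmented coefficient matrix [aᵢ bᵢ cᵢ] has rank < 3, i.e. its determinant vanishes.
Here the determinant is 0.
It vanishes, so the lines are concurrent at (6, -2).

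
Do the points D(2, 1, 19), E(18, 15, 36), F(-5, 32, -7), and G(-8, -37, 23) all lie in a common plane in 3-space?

Yes

The four points are coplanar iff the 3×3 determinant with rows DE, DF, DG is zero.
Rows: (16, 14, 17), (-7, 31, -26), (-10, -38, 4).
Expanding along the first row: (16)(-864) − (14)(-288) + (17)(576) = 0.
Zero determinant ⇒ coplanar.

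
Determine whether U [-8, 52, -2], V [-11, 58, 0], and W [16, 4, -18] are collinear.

UV = (-3, 6, 2), UW = (24, -48, -16).
Each component of UW is -8 times the corresponding component of UV, so UW = -8·UV and the points are collinear.

Yes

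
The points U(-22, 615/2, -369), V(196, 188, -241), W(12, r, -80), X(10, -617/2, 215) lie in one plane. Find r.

4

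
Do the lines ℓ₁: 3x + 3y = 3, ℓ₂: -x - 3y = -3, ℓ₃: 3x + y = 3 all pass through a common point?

No

Intersecting ℓ₁ and ℓ₂: solving the 2×2 system gives (x, y) = (0, 1).
Substitute into ℓ₃: (3)(0) + (1)(1) = 1.
But ℓ₃ requires 3 ≠ 1, so the three lines have no common point.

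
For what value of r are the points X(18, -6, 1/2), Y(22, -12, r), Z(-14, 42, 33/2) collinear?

-3/2

Collinearity requires XY × XZ = 0; each component is linear in r.
The x-component gives (-48)r + (-72) = 0, so r = -3/2.
The remaining components then also vanish.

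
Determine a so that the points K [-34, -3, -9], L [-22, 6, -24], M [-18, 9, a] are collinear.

-29

Direction KL = (12, 9, -15). From the x-coordinate of M, the parameter along the line is τ = (-18 − (-34))/12 = 4/3.
Then a = (-9) + 4/3·(-15) = -29.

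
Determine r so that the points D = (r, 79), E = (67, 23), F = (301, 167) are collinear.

Collinearity: (D − E) must be parallel to (F − E) = (234, 144).
Cross-multiplying the components: (r − 67)·(144) = (56)·(234).
Solving gives r = 158.

158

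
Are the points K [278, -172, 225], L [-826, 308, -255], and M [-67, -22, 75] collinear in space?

Yes

KL = (-1104, 480, -480), KM = (-345, 150, -150).
Each component of KM is 5/16 times the corresponding component of KL, so KM = 5/16·KL and the points are collinear.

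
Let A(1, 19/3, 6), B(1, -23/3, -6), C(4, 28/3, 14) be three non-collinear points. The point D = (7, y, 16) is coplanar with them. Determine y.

16/3

A normal to the plane is n = AB × AC = (-76, -36, 42).
D lies in the plane iff n · AD = 0.
This gives (-36)y + (192) = 0, so y = 16/3.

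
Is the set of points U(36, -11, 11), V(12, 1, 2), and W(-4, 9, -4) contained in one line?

UV = (-24, 12, -9), UW = (-40, 20, -15).
UV × UW = (0, 0, 0).
The cross product vanishes, so the three points are collinear.

Yes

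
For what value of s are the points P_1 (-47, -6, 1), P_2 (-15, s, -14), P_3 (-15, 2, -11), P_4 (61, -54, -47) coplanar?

-28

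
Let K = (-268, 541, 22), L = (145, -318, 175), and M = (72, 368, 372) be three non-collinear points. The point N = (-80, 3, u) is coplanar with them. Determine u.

A normal to the plane is n = KL × KM = (-274181, -92530, 220611).
N lies in the plane iff n · KN = 0.
This gives (220611)u + (-6618330) = 0, so u = 30.

30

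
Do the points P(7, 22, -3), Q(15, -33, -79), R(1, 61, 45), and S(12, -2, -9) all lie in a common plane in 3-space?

Yes

The four points are coplanar iff the 3×3 determinant with rows PQ, PR, PS is zero.
Rows: (8, -55, -76), (-6, 39, 48), (5, -24, -6).
Expanding along the first row: (8)(918) − (-55)(-204) + (-76)(-51) = 0.
Zero determinant ⇒ coplanar.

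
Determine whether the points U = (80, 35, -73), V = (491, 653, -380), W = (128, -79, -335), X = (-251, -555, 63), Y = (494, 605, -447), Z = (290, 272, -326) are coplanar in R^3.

The plane through U, V, W has normal n = UV × UW = (-196914, 92946, -76518) and equation n·P = -6914196.
Checking the remaining points: n·X = -6980250, n·Y = -6839640, n·Z = -6878880.
Since n·X = -6980250 ≠ -6914196, X is off the plane and the points are not all coplanar.

No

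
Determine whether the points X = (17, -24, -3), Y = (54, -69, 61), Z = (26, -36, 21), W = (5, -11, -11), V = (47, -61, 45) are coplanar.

No

The plane through X, Y, Z has normal n = XY × XZ = (-312, -312, -39) and equation n·P = 2301.
Checking the remaining points: n·W = 2301, n·V = 2613.
Since n·V = 2613 ≠ 2301, V is off the plane and the points are not all coplanar.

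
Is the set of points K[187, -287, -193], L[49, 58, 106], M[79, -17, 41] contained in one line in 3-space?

KL = (-138, 345, 299), KM = (-108, 270, 234).
Each component of KM is 18/23 times the corresponding component of KL, so KM = 18/23·KL and the points are collinear.

Yes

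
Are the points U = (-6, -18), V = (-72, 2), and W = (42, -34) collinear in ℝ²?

UV = (-66, 20), UW = (48, -16).
det[UV; UW] = (-66)(-16) − (20)(48) = 96.
The determinant is nonzero, so they are not collinear.

No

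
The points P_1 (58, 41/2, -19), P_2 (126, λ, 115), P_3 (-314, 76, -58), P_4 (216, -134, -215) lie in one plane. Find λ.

Normal to plane P_1P_3P_4: n = (-33807/2, -79074, 48705); plane equation n·P = -3526815.
Requiring n·P_2 = -3526815: (-79074)λ + (3471234) = -3526815.
So λ = 177/2.

177/2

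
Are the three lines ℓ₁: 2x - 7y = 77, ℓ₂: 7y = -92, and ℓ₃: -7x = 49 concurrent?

Intersecting ℓ₁ and ℓ₂: solving the 2×2 system gives (x, y) = (-15/2, -92/7).
Substitute into ℓ₃: (-7)(-15/2) + (0)(-92/7) = 105/2.
But ℓ₃ requires 49 ≠ 105/2, so the three lines have no common point.

No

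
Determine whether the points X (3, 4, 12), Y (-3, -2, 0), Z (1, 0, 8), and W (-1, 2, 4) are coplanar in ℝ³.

With X as base: XY = (-6, -6, -12), XZ = (-2, -4, -4), XW = (-4, -2, -8).
XZ × XW = (24, 0, -12).
XY · (XZ × XW) = 0.
The scalar triple product vanishes, so the four points are coplanar.

Yes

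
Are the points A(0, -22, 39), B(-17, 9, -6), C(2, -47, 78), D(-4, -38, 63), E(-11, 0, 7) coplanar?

No

The plane through A, B, C has normal n = AB × AC = (84, 573, 363) and equation n·P = 1551.
Checking the remaining points: n·D = 759, n·E = 1617.
Since n·D = 759 ≠ 1551, D is off the plane and the points are not all coplanar.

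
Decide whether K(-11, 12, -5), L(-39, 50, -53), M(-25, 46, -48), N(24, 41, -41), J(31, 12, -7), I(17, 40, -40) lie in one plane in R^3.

No

The plane through K, L, M has normal n = KL × KM = (-2, -532, -420) and equation n·P = -4262.
Checking the remaining points: n·N = -4640, n·J = -3506, n·I = -4514.
Since n·N = -4640 ≠ -4262, N is off the plane and the points are not all coplanar.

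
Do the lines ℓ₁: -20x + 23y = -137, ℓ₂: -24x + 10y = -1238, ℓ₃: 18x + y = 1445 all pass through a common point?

No

Intersecting ℓ₁ and ℓ₂: solving the 2×2 system gives (x, y) = (77, 61).
Substitute into ℓ₃: (18)(77) + (1)(61) = 1447.
But ℓ₃ requires 1445 ≠ 1447, so the three lines have no common point.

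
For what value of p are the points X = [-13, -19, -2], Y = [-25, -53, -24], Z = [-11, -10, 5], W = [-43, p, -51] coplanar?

Normal to plane XYZ: n = (-40, 40, -40); plane equation n·P = -160.
Requiring n·W = -160: (40)p + (3760) = -160.
So p = -98.

-98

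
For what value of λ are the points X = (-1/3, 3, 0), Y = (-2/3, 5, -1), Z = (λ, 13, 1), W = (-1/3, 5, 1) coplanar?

-1

Normal to plane XYW: n = (4, 1/3, -2/3); plane equation n·P = -1/3.
Requiring n·Z = -1/3: (4)λ + (11/3) = -1/3.
So λ = -1.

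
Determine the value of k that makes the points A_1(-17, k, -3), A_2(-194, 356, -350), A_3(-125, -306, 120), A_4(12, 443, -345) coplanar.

-75

Coplanarity ⇔ det[A_1A_2; A_1A_3; A_1A_4] = 0.
Expanding, this is linear in k: (-96475)k + (-7235625) = 0.
So k = -75.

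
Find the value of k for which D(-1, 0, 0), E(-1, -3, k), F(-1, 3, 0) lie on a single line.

Direction DF = (0, 3, 0). From the y-coordinate of E, the parameter along the line is τ = (-3 − 0)/3 = -1.
Then k = 0 + (-1)·(0) = 0.

0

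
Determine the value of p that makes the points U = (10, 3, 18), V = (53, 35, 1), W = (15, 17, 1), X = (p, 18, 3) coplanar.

20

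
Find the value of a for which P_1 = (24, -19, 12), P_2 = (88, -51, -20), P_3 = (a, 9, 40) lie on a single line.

-32

Direction P_1P_2 = (64, -32, -32). From the y-coordinate of P_3, the parameter along the line is τ = (9 − (-19))/(-32) = -7/8.
Then a = 24 + (-7/8)·(64) = -32.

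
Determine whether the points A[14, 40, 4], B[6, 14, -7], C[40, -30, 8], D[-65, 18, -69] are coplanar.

No

The four points are coplanar iff the 3×3 determinant with rows AB, AC, AD is zero.
Rows: (-8, -26, -11), (26, -70, 4), (-79, -22, -73).
Expanding along the first row: (-8)(5198) − (-26)(-1582) + (-11)(-6102) = -15594.
Nonzero ⇒ not coplanar.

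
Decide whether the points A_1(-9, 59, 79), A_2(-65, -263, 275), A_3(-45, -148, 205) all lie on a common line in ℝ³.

Yes

A_1A_2 = (-56, -322, 196), A_1A_3 = (-36, -207, 126).
Each component of A_1A_3 is 9/14 times the corresponding component of A_1A_2, so A_1A_3 = 9/14·A_1A_2 and the points are collinear.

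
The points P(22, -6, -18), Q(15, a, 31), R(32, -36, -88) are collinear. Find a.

Collinearity requires PQ × PR = 0; each component is linear in a.
The x-component gives (-70)a + (1050) = 0, so a = 15.
The remaining components then also vanish.

15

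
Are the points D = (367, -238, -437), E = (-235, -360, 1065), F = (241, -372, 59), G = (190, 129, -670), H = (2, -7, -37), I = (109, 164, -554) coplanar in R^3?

Yes

The plane through D, E, F has normal n = DE × DF = (140756, 109340, 65296) and equation n·P = -2899820.
Checking the remaining points: n·G = -2899820, n·H = -2899820, n·I = -2899820.
All equal -2899820, so all 6 points lie in one plane.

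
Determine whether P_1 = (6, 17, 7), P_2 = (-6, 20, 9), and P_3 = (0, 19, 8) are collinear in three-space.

No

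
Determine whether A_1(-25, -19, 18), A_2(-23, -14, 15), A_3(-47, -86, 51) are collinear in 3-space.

A_1A_2 = (2, 5, -3), A_1A_3 = (-22, -67, 33).
Comparing components 2 and 3: (5)(33) − (-3)(-67) = -36 ≠ 0, so A_1A_2 and A_1A_3 are not parallel and the points are not collinear.

No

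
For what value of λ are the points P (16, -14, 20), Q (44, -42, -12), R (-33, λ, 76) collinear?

Direction PQ = (28, -28, -32). From the x-coordinate of R, the parameter along the line is τ = (-33 − 16)/28 = -7/4.
Then λ = (-14) + (-7/4)·(-28) = 35.

35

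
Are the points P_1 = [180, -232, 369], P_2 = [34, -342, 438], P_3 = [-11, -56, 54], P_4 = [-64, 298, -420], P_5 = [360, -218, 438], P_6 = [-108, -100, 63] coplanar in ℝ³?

The plane through P_1, P_2, P_3 has normal n = P_1P_2 × P_1P_3 = (22506, -59169, -46706) and equation n·P = 543774.
Checking the remaining points: n·P_4 = 543774, n·P_5 = 543774, n·P_6 = 543774.
All equal 543774, so all 6 points lie in one plane.

Yes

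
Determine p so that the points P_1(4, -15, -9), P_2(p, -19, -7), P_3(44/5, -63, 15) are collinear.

Direction P_1P_3 = (24/5, -48, 24). From the y-coordinate of P_2, the parameter along the line is τ = (-19 − (-15))/(-48) = 1/12.
Then p = 4 + 1/12·(24/5) = 22/5.

22/5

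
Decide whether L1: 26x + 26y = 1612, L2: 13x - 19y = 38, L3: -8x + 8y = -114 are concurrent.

No

Intersecting L1 and L2: solving the 2×2 system gives (x, y) = (38, 24).
Substitute into L3: (-8)(38) + (8)(24) = -112.
But L3 requires -114 ≠ -112, so the three lines have no common point.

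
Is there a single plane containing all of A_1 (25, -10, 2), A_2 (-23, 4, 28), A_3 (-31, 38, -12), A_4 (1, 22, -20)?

Yes

With A_1 as base: A_1A_2 = (-48, 14, 26), A_1A_3 = (-56, 48, -14), A_1A_4 = (-24, 32, -22).
A_1A_3 × A_1A_4 = (-608, -896, -640).
A_1A_2 · (A_1A_3 × A_1A_4) = 0.
The scalar triple product vanishes, so the four points are coplanar.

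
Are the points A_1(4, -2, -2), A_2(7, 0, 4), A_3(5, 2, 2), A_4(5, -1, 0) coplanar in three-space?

No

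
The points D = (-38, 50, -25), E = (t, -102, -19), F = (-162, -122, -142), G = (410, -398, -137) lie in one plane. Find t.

Normal to plane DFG: n = (-33152, -66304, 132608); plane equation n·P = -5370624.
Requiring n·E = -5370624: (-33152)t + (4243456) = -5370624.
So t = 290.

290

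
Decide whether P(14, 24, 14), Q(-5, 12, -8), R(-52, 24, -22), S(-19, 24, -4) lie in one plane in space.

Yes

A normal to the plane through P, Q, R is n = PQ × PR = (432, 768, -792).
The plane has equation n·X = 13392. For S: n·S = 13392.
Equal, so S lies in the plane and all four are coplanar.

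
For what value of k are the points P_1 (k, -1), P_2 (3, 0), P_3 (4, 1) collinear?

The three points are collinear iff det[P_1P_2; P_1P_3] = 0.
This determinant is linear in k: (-1)k + (2) = 0, so k = 2.

2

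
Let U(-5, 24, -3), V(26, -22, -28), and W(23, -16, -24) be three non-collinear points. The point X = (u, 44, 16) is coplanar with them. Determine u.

-7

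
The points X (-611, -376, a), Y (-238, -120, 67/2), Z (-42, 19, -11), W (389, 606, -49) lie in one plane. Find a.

Coplanarity ⇔ det[XY; XZ; XW] = 0.
Expanding, this is linear in a: (-55143)a + (6617160) = 0.
So a = 120.

120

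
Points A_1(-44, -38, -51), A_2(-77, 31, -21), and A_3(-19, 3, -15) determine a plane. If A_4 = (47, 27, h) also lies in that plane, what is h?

27

Coplanarity requires A_1A_2 · (A_1A_3 × A_1A_4) = 0.
A_1A_2 = (-33, 69, 30), A_1A_3 = (25, 41, 36); the triple product is linear in h with coefficient -3078 and constant term 83106.
Setting it to zero: h = 27.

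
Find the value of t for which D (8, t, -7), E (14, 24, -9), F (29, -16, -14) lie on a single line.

40

Direction EF = (15, -40, -5). From the x-coordinate of D, the parameter along the line is τ = (8 − 14)/15 = -2/5.
Then t = 24 + (-2/5)·(-40) = 40.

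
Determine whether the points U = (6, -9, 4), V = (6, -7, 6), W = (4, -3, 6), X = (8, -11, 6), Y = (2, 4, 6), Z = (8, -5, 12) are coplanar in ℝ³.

The plane through U, V, W has normal n = UV × UW = (-8, -4, 4) and equation n·P = 4.
Checking the remaining points: n·X = 4, n·Y = -8, n·Z = 4.
Since n·Y = -8 ≠ 4, Y is off the plane and the points are not all coplanar.

No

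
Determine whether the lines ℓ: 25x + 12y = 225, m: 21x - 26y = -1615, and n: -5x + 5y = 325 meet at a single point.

Intersecting ℓ and m: solving the 2×2 system gives (x, y) = (-15, 50).
Substitute into n: (-5)(-15) + (5)(50) = 325.
This equals 325, so (-15, 50) lies on all three lines and they are concurrent.

Yes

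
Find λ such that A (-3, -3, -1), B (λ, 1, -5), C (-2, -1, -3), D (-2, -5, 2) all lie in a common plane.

-1

Coplanarity ⇔ det[AB; AC; AD] = 0.
Expanding, this is linear in λ: (2)λ + (2) = 0.
So λ = -1.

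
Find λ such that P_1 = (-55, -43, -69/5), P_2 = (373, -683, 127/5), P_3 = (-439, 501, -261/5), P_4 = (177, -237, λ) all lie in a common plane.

119/5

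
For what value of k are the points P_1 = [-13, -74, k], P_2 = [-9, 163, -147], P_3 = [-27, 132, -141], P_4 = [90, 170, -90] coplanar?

-19

Coplanarity ⇔ det[P_1P_2; P_1P_3; P_1P_4] = 0.
Expanding, this is linear in k: (-2943)k + (-55917) = 0.
So k = -19.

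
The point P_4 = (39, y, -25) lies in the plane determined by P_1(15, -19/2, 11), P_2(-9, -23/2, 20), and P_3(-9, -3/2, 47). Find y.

-35/2

Coplanarity requires P_1P_2 · (P_1P_3 × P_1P_4) = 0.
P_1P_2 = (-24, -2, 9), P_1P_3 = (-24, 8, 36); the triple product is linear in y with coefficient 648 and constant term 11340.
Setting it to zero: y = -35/2.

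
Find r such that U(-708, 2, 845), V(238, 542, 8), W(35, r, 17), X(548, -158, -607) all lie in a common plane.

-13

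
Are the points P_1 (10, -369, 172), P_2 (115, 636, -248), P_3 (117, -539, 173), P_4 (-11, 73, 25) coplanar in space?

Yes

The four points are coplanar iff the 3×3 determinant with rows P_1P_2, P_1P_3, P_1P_4 is zero.
Rows: (105, 1005, -420), (107, -170, 1), (-21, 442, -147).
Expanding along the first row: (105)(24548) − (1005)(-15708) + (-420)(43724) = 0.
Zero determinant ⇒ coplanar.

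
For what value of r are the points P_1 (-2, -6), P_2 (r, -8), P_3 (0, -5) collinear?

-6

Collinearity: (P_2 − P_1) must be parallel to (P_3 − P_1) = (2, 1).
Cross-multiplying the components: (r − (-2))·(1) = (-2)·(2).
Solving gives r = -6.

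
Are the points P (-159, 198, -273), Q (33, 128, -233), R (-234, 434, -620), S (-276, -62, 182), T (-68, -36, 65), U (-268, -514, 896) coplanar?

The plane through P, Q, R has normal n = PQ × PR = (14850, 63624, 40062) and equation n·X = -700524.
Checking the remaining points: n·S = -752004, n·T = -696234, n·U = -786984.
Since n·S = -752004 ≠ -700524, S is off the plane and the points are not all coplanar.

No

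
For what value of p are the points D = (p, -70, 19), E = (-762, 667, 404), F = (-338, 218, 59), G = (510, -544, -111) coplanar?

-10

The points are coplanar iff DE · (DF × DG) = 0.
Expanding, this is linear in p: (186560)p + (1865600) = 0.
So p = -10.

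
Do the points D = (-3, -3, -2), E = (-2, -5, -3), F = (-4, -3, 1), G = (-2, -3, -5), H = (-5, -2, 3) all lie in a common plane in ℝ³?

Yes

The plane through D, E, F has normal n = DE × DF = (-6, -2, -2) and equation n·P = 28.
Checking the remaining points: n·G = 28, n·H = 28.
All equal 28, so all 5 points lie in one plane.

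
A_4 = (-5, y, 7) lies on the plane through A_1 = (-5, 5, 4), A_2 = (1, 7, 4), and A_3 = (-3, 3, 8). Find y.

3

A normal to the plane is n = A_1A_2 × A_1A_3 = (8, -24, -16).
A_4 lies in the plane iff n · A_1A_4 = 0.
This gives (-24)y + (72) = 0, so y = 3.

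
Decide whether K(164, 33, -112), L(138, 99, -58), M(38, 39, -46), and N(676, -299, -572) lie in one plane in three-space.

Yes

With K as base: KL = (-26, 66, 54), KM = (-126, 6, 66), KN = (512, -332, -460).
KM × KN = (19152, -24168, 38760).
KL · (KM × KN) = 0.
The scalar triple product vanishes, so the four points are coplanar.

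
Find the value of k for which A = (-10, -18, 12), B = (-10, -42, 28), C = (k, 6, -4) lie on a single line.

Collinearity requires AB × AC = 0; each component is linear in k.
The y-component gives (16)k + (160) = 0, so k = -10.
The remaining components then also vanish.

-10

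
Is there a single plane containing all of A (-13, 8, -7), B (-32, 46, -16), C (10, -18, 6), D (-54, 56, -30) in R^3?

Yes

A normal to the plane through A, B, C is n = AB × AC = (260, 40, -380).
The plane has equation n·P = -400. For D: n·D = -400.
Equal, so D lies in the plane and all four are coplanar.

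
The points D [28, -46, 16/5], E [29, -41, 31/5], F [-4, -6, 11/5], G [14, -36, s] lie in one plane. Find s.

-4/5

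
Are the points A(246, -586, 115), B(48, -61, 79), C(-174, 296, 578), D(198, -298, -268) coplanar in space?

With A as base: AB = (-198, 525, -36), AC = (-420, 882, 463), AD = (-48, 288, -383).
AC × AD = (-471150, -183084, -78624).
AB · (AC × AD) = -936.
Since -936 ≠ 0, the four points are not coplanar.

No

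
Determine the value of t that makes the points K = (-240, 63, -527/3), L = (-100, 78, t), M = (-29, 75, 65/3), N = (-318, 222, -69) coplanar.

Coplanarity ⇔ det[KL; KM; KN] = 0.
Expanding, this is linear in t: (34485)t + (1275945) = 0.
So t = -37.

-37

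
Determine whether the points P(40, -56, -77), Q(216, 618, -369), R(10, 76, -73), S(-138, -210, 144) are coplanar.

No

The four points are coplanar iff the 3×3 determinant with rows PQ, PR, PS is zero.
Rows: (176, 674, -292), (-30, 132, 4), (-178, -154, 221).
Expanding along the first row: (176)(29788) − (674)(-5918) + (-292)(28116) = 1021548.
Nonzero ⇒ not coplanar.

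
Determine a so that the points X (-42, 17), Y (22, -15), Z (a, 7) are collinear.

The three points are collinear iff det[XY; XZ] = 0.
This determinant is linear in a: (32)a + (704) = 0, so a = -22.

-22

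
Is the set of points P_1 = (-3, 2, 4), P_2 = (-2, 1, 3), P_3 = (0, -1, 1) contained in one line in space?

Yes

P_1P_2 = (1, -1, -1), P_1P_3 = (3, -3, -3).
P_1P_2 × P_1P_3 = (0, 0, 0).
The cross product vanishes, so the three points are collinear.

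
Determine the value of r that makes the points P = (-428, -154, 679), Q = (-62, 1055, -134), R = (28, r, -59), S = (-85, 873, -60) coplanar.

Normal to plane PQS: n = (-58500, -8385, -38805); plane equation n·X = -19305.
Requiring n·R = -19305: (-8385)r + (651495) = -19305.
So r = 80.

80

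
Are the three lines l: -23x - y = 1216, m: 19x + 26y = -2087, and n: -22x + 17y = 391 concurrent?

Intersecting l and m: solving the 2×2 system gives (x, y) = (-51, -43).
Substitute into n: (-22)(-51) + (17)(-43) = 391.
This equals 391, so (-51, -43) lies on all three lines and they are concurrent.

Yes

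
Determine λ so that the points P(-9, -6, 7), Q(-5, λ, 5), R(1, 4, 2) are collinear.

-2

Collinearity requires PQ × PR = 0; each component is linear in λ.
The x-component gives (-5)λ + (-10) = 0, so λ = -2.
The remaining components then also vanish.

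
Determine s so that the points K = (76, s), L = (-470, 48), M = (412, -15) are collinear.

Collinearity: (K − L) must be parallel to (M − L) = (882, -63).
Cross-multiplying the components: (s − 48)·(882) = (546)·(-63).
Solving gives s = 9.

9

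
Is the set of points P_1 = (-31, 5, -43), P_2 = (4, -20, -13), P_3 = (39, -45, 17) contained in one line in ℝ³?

Yes

P_1P_2 = (35, -25, 30), P_1P_3 = (70, -50, 60).
Each component of P_1P_3 is 2 times the corresponding component of P_1P_2, so P_1P_3 = 2·P_1P_2 and the points are collinear.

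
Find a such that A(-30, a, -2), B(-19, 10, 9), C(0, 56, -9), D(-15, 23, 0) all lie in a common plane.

-3

The points are coplanar iff AB · (AC × AD) = 0.
Expanding, this is linear in a: (-99)a + (-297) = 0.
So a = -3.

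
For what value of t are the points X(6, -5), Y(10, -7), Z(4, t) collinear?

The three points are collinear iff det[XY; XZ] = 0.
This determinant is linear in t: (4)t + (16) = 0, so t = -4.

-4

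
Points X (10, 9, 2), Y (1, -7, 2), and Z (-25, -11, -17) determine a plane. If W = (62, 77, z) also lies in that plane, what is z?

Coplanarity requires XY · (XZ × XW) = 0.
XY = (-9, -16, 0), XZ = (-35, -20, -19); the triple product is linear in z with coefficient -380 and constant term 4940.
Setting it to zero: z = 13.

13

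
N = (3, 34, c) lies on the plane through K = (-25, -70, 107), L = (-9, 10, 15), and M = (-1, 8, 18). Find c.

The plane through K, L, M has equation 56x − 784y − 672z = -18424.
Substituting N: (-672)c + (-26488) = -18424, so c = -12.

-12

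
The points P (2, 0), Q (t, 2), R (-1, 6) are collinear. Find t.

1

Collinearity: (Q − P) must be parallel to (R − P) = (-3, 6).
Cross-multiplying the components: (t − 2)·(6) = (2)·(-3).
Solving gives t = 1.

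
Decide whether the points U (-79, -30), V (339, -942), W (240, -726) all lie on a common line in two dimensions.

UV = (418, -912), UW = (319, -696).
Twice the signed area of △UVW is (418)(-696) − (-912)(319) = 0.
The triangle is degenerate (zero area), so the points are collinear.

Yes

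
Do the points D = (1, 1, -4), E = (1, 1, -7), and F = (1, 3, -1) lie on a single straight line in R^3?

No

DE = (0, 0, -3), DF = (0, 2, 3).
DE × DF = (6, 0, 0).
The cross product is nonzero, so the points do not lie on one line.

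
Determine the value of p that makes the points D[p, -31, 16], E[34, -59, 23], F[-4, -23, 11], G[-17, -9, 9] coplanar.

6

The points are coplanar iff DE · (DF × DG) = 0.
Expanding, this is linear in p: (-96)p + (576) = 0.
So p = 6.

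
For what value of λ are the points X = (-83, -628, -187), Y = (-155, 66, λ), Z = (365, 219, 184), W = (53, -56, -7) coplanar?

-69

Normal to plane XZW: n = (-59752, -30184, 141064); plane equation n·P = -2464000.
Requiring n·Y = -2464000: (141064)λ + (7269416) = -2464000.
So λ = -69.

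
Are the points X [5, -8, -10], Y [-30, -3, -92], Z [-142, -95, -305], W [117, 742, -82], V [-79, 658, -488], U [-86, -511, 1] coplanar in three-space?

No

The plane through X, Y, Z has normal n = XY × XZ = (-8609, 1729, 3780) and equation n·P = -94677.
Checking the remaining points: n·W = -34295, n·V = -26847, n·U = -139365.
Since n·W = -34295 ≠ -94677, W is off the plane and the points are not all coplanar.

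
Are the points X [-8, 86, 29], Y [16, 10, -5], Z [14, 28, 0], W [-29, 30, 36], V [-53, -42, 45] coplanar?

No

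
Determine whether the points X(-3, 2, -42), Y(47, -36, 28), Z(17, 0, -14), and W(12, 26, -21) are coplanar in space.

With X as base: XY = (50, -38, 70), XZ = (20, -2, 28), XW = (15, 24, 21).
XZ × XW = (-714, 0, 510).
XY · (XZ × XW) = 0.
The scalar triple product vanishes, so the four points are coplanar.

Yes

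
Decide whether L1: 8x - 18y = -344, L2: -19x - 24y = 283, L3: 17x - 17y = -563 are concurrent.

Lines aᵢx + bᵢy = cᵢ with pairwise distinct directions are concurrent exactly when det[aᵢ bᵢ cᵢ] = 0.
Here the determinant is 1068.
Nonzero, so no common point exists.

No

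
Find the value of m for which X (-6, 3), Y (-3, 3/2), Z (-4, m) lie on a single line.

2

Collinearity: (Z − X) must be parallel to (Y − X) = (3, -3/2).
Cross-multiplying the components: (m − 3)·(3) = (2)·(-3/2).
Solving gives m = 2.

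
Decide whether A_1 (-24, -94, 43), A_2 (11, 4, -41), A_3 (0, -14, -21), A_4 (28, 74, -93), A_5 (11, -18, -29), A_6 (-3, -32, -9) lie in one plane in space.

The plane through A_1, A_2, A_3 has normal n = A_1A_2 × A_1A_3 = (448, 224, 448) and equation n·P = -12544.
Checking the remaining points: n·A_4 = -12544, n·A_5 = -12096, n·A_6 = -12544.
Since n·A_5 = -12096 ≠ -12544, A_5 is off the plane and the points are not all coplanar.

No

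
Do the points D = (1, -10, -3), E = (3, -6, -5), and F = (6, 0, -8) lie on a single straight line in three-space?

Yes

DE = (2, 4, -2), DF = (5, 10, -5).
Each component of DF is 5/2 times the corresponding component of DE, so DF = 5/2·DE and the points are collinear.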